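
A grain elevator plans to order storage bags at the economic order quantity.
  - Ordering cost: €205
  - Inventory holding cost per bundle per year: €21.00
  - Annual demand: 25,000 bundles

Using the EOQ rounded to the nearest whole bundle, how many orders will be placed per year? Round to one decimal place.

35.8 orders per year

Q* = √(2·D·S / H) = √(2·25,000·205 / 21) = √488,095.2 ≈ 698.64 → Q = 699
Orders per year = D/Q = 25,000 / 699 = 35.765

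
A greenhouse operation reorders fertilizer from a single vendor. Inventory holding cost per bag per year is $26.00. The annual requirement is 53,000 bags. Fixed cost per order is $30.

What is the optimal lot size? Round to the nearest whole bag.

350 bags

2DS/H = 2·53,000·30/26 = 122,307.69
EOQ = √122,307.69 ≈ 349.73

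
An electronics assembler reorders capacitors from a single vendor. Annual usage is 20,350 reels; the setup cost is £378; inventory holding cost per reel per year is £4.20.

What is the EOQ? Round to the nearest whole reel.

2DS/H = 2·20,350·378/4.2 = 3,663,000.00
EOQ = √3,663,000.00 ≈ 1,913.90

1,914 reels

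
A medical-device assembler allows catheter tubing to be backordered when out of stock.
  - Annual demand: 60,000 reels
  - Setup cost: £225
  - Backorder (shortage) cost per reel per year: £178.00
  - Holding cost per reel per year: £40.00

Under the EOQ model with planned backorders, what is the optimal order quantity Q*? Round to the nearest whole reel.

Q* = √(2DS/H) · √((H + b)/b)
   = √(2 × 60,000 × 225 / 40) · √((40 + 178) / 178)
   = 821.584 × 1.1067 ≈ 909.22

909 reels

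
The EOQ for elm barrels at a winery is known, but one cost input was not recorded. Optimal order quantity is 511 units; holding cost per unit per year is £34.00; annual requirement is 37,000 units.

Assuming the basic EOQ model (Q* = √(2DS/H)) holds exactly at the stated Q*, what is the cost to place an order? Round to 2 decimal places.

From Q* = √(2DS/H) ⇒ Q*² = 2DS/H.
S = Q²H / (2D) = 511² × 34 / (2 × 37,000) = 119.9745

£119.97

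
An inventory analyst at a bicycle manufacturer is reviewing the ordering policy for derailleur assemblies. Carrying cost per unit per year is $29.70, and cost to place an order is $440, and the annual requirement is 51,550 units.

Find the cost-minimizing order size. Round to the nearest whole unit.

1,236 units

2DS/H = 2·51,550·440/29.7 = 1,527,407.41
EOQ = √1,527,407.41 ≈ 1,235.88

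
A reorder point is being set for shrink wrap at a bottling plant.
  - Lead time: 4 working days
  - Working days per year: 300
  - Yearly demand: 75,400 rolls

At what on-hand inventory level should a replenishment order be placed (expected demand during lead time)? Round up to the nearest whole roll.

1,006 rolls

Daily demand d = 75,400 / 300 = 251.333 rolls/day
Demand during lead time = 251.333 × 4 = 1,005.33
Reorder point = 1,005.33 → round up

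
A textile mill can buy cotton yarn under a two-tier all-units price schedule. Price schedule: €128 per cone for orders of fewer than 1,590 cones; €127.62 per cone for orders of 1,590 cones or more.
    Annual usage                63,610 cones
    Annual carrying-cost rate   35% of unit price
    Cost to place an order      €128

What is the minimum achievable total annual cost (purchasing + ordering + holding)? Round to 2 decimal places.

H₁ = 35%×€128 = €44.8000;  H₂ = 35%×€127.62 = €44.6670
EOQ₁ = √(2×63,610×128/44.8000) = 602.90  (< 1,590, feasible at tier 1)
EOQ₂ = √(2×63,610×128/44.6670) = 603.79  (< 1,590 → use Q = 1,590 at tier-2 price)
TC(tier 1 (EOQ₁), Q≈602.9) = €8,169,089.82
TC(tier 2, Q≈1,590.0) = €8,158,539.27
Minimum at tier 2: €8,158,539.27

€8,158,539.27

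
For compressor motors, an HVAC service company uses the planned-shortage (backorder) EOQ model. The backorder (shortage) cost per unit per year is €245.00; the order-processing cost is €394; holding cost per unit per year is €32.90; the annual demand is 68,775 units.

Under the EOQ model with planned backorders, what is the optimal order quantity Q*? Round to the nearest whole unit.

1,367 units

Q* = √(2DS/H) · √((H + b)/b)
   = √(2 × 68,775 × 394 / 32.9) · √((32.9 + 245) / 245)
   = 1,283.454 × 1.0650 ≈ 1,366.92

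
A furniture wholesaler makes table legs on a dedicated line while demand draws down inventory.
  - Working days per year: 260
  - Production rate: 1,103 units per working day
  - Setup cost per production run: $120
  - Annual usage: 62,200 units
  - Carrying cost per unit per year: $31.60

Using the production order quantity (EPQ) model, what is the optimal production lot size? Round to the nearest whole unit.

777 units

d = 62,200/260 = 239.2308 units/day;  effective holding cost H(1 − d/p) = 31.6·(1 − 239.2308/1103) = 24.74624
Q* = √(2DS / H_eff) = √(2·62,200·120 / 24.74624) ≈ 776.69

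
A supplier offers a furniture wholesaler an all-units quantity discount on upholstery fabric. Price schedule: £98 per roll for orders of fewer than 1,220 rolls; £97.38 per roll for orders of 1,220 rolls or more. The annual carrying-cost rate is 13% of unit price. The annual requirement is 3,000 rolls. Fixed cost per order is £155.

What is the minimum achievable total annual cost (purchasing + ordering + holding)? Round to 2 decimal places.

H₁ = 13%×£98 = £12.7400;  H₂ = 13%×£97.38 = £12.6594
EOQ₁ = √(2×3,000×155/12.7400) = 270.18  (< 1,220, feasible at tier 1)
EOQ₂ = √(2×3,000×155/12.6594) = 271.04  (< 1,220 → use Q = 1,220 at tier-2 price)
TC(tier 1 (EOQ₁), Q≈270.2) = £297,442.12
TC(tier 2, Q≈1,220.0) = £300,243.38
Minimum at tier 1 (EOQ₁): £297,442.12

£297,442.12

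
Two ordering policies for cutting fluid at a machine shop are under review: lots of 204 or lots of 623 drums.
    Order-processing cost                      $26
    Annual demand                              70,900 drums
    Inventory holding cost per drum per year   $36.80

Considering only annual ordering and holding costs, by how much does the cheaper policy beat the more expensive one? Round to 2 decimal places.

$1,632.23

TC(Q) = (D/Q)S + (Q/2)H
TC(204) = (70,900/204)×26 + (204/2)×36.8 = $12,789.87
TC(623) = (70,900/623)×26 + (623/2)×36.8 = $14,422.11
|ΔTC| = |$12,789.87 − $14,422.11| = $1,632.23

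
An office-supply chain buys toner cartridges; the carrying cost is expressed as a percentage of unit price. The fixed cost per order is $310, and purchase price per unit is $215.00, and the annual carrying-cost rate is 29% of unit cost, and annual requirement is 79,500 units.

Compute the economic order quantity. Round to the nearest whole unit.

Holding cost per unit per year: H = 29% × $215 = $62.3500
2DS/H = 2·79,500·310/62.35 = 790,537.29
EOQ = √790,537.29 ≈ 889.12

889 units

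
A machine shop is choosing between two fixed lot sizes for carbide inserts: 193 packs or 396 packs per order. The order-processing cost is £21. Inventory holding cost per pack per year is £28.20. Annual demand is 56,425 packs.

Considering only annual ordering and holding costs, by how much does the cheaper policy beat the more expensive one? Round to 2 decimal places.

£284.97

For each Q, cost = (D/Q)·S + (Q/2)·H.
TC(193) = (56,425/193)×21 + (193/2)×28.2 = £8,860.81
TC(396) = (56,425/396)×21 + (396/2)×28.2 = £8,575.83
Cheaper: Q = 396.  Difference = £284.97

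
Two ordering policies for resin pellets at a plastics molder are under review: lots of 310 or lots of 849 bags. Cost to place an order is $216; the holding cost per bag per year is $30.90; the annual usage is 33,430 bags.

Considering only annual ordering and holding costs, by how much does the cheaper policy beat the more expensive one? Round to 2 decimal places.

$6,460.45

Annual cost at Q: ordering D·S/Q plus holding Q·H/2.
TC(310) = (33,430/310)×216 + (310/2)×30.9 = $28,082.66
TC(849) = (33,430/849)×216 + (849/2)×30.9 = $21,622.21
Cheaper: Q = 849.  Difference = $6,460.45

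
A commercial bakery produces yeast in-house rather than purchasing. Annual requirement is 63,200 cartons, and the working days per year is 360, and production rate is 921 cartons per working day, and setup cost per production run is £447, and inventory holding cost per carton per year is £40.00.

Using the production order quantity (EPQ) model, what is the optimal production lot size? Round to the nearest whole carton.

Daily demand d = 63,200/360 = 175.556; p = 921; 1 − d/p = 0.80939
EPQ = √(2DS / (H(1 − d/p)))
    = √(2 × 63,200 × 447 / (40 × 0.80939)) ≈ 1,321.05

1,321 cartons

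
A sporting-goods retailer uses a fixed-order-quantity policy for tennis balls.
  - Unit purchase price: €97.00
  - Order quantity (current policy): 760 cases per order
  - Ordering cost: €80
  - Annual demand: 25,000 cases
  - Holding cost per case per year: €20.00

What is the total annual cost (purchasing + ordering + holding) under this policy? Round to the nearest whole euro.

Annual ordering cost = (D/Q)·S = (25,000/760) × 80 = €2,631.58
Annual holding cost  = (Q/2)·H = (760/2) × 20 = €7,600.00
Purchase cost = D·C = 25,000 × 97 = €2,425,000.00
Total = €2,631.58 + €7,600.00 + €2,425,000.00 = €2,435,231.58

€2,435,232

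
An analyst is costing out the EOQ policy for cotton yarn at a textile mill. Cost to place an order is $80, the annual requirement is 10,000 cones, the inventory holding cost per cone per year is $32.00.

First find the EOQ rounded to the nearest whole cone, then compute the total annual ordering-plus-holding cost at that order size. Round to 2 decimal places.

EOQ = √(2DS/H) = √(2 × 10,000 × 80 / 32)
    = √(50,000.00) ≈ 223.61 → Q = 224 cones
Annual ordering cost = (D/Q)·S = (10,000/224) × 80 = $3,571.43
Annual holding cost  = (Q/2)·H = (224/2) × 32 = $3,584.00
Total = $3,571.43 + $3,584.00 = $7,155.43

$7,155.43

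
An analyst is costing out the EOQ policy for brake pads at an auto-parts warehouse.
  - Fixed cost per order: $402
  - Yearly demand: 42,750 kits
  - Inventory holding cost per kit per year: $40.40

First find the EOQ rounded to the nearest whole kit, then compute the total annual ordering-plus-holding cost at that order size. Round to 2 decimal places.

2DS/H = 2·42,750·402/40.4 = 850,767.33
EOQ = √850,767.33 ≈ 922.37 → Q = 922 kits
Annual ordering cost = (D/Q)·S = (42,750/922) × 402 = $18,639.37
Annual holding cost  = (Q/2)·H = (922/2) × 40.4 = $18,624.40
Total = $18,639.37 + $18,624.40 = $37,263.77

$37,263.77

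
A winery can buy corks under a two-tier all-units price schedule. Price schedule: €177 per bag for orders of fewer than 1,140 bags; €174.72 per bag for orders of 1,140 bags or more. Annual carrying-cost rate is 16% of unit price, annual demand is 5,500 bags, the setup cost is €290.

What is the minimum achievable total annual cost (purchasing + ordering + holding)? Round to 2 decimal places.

€978,293.59

H₁ = 16%×€177 = €28.3200;  H₂ = 16%×€174.72 = €27.9552
EOQ₁ = √(2×5,500×290/28.3200) = 335.62  (< 1,140, feasible at tier 1)
EOQ₂ = √(2×5,500×290/27.9552) = 337.80  (< 1,140 → use Q = 1,140 at tier-2 price)
TC(tier 1 (EOQ₁), Q≈335.6) = €983,004.78
TC(tier 2, Q≈1,140.0) = €978,293.59
Minimum at tier 2: €978,293.59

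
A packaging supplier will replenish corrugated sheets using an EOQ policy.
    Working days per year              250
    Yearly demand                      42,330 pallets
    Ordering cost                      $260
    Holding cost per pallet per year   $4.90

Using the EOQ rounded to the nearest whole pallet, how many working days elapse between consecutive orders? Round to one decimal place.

12.5 days

2DS/H = 2·42,330·260/4.9 = 4,492,163.27
EOQ = √4,492,163.27 ≈ 2,119.47 → Q = 2,119 pallets
Cycle time = (working days × Q)/D = (250 × 2,119) / 42,330 = 12.515 days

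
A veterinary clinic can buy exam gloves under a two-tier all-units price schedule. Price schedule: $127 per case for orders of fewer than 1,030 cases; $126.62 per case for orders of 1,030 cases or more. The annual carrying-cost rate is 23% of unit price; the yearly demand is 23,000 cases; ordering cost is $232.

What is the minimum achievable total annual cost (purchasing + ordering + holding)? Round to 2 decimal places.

$2,932,438.72

H₁ = 23%×$127 = $29.2100;  H₂ = 23%×$126.62 = $29.1226
EOQ₁ = √(2×23,000×232/29.2100) = 604.45  (< 1,030, feasible at tier 1)
EOQ₂ = √(2×23,000×232/29.1226) = 605.35  (< 1,030 → use Q = 1,030 at tier-2 price)
TC(tier 1 (EOQ₁), Q≈604.4) = $2,938,655.85
TC(tier 2, Q≈1,030.0) = $2,932,438.72
Minimum at tier 2: $2,932,438.72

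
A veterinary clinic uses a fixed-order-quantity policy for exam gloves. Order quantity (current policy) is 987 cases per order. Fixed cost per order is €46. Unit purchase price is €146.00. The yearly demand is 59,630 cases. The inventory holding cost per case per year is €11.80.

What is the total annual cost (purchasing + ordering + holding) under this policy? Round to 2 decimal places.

Orders/yr = 59,630/987 = 60.415; ordering cost = 60.415 × €46 = €2,779.11
Average inventory = 987/2 = 493.5; holding cost = 493.5 × €11.8 = €5,823.30
Purchase cost = D·C = 59,630 × 146 = €8,705,980.00
Total = €2,779.11 + €5,823.30 + €8,705,980.00 = €8,714,582.41

€8,714,582.41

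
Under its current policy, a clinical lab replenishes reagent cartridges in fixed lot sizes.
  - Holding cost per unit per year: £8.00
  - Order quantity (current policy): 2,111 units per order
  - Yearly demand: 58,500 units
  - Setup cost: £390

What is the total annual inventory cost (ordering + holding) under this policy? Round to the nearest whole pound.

Ordering: D/Q × S = 58,500/2,111 × £390 = £10,807.67
Holding:  Q/2 × H = 2,111/2 × £8 = £8,444.00
Total = £10,807.67 + £8,444.00 = £19,251.67

£19,252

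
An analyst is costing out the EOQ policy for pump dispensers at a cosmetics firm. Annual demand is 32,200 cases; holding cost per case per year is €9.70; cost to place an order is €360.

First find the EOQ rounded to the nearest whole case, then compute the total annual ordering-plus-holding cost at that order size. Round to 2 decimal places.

Q* = √(2·D·S / H) = √(2·32,200·360 / 9.7) = √2,390,103.1 ≈ 1,546.00 → Q = 1,546 cases
Annual ordering cost = (D/Q)·S = (32,200/1,546) × 360 = €7,498.06
Annual holding cost  = (Q/2)·H = (1,546/2) × 9.7 = €7,498.10
Total = €7,498.06 + €7,498.10 = €14,996.16

€14,996.16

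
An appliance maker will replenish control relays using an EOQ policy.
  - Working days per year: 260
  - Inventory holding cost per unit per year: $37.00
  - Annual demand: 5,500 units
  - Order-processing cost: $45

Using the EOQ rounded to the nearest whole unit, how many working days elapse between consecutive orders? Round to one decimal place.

EOQ = √(2DS/H) = √(2 × 5,500 × 45 / 37)
    = √(13,378.38) ≈ 115.66 → Q = 116 units
Days between orders = 260 / (D/Q) = 260 / 47.414 ≈ 5.484

5.5 days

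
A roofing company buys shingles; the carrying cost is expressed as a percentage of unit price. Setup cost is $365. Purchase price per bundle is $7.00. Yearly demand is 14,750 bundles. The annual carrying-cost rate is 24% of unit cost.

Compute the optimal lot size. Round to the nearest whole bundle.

2,532 bundles

H = i·C = 0.24 × $7 = $1.6800 per bundle-year
Q* = √(2·D·S / H) = √(2·14,750·365 / 1.68) = √6,409,226.2 ≈ 2,531.64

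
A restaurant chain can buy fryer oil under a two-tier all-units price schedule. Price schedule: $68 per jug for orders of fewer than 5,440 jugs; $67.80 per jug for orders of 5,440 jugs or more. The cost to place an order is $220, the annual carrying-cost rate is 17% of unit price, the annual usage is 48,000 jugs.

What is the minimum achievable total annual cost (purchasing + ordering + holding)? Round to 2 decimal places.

H₁ = 17%×$68 = $11.5600;  H₂ = 17%×$67.80 = $11.5260
EOQ₁ = √(2×48,000×220/11.5600) = 1,351.66  (< 5,440, feasible at tier 1)
EOQ₂ = √(2×48,000×220/11.5260) = 1,353.65  (< 5,440 → use Q = 5,440 at tier-2 price)
TC(tier 1 (EOQ₁), Q≈1,351.7) = $3,279,625.21
TC(tier 2, Q≈5,440.0) = $3,287,691.90
Minimum at tier 1 (EOQ₁): $3,279,625.21

$3,279,625.21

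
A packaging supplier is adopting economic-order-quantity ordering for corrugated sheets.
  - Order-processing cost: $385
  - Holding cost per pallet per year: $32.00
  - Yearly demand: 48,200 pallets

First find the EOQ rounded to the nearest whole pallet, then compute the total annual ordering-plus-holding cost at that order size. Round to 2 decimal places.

$34,462.27

Q* = √(2·D·S / H) = √(2·48,200·385 / 32) = √1,159,812.5 ≈ 1,076.95 → Q = 1,077 pallets
Orders/yr = 48,200/1,077 = 44.754; ordering cost = 44.754 × $385 = $17,230.27
Average inventory = 1,077/2 = 538.5; holding cost = 538.5 × $32 = $17,232.00
Total = $17,230.27 + $17,232.00 = $34,462.27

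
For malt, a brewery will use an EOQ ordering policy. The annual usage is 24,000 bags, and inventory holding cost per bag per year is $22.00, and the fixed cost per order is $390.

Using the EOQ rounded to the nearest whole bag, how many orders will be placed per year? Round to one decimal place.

Q* = √(2·D·S / H) = √(2·24,000·390 / 22) = √850,909.1 ≈ 922.45 → Q = 922
Orders per year = D/Q = 24,000 / 922 = 26.030

26.0 orders per year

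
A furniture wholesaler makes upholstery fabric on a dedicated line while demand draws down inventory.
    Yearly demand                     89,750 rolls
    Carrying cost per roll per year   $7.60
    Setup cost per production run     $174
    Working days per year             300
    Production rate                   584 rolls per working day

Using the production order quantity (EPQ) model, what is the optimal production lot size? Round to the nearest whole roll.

d = 89,750/300 = 299.1667 rolls/day;  effective holding cost H(1 − d/p) = 7.6·(1 − 299.1667/584) = 3.70674
Q* = √(2DS / H_eff) = √(2·89,750·174 / 3.70674) ≈ 2,902.76

2,903 rolls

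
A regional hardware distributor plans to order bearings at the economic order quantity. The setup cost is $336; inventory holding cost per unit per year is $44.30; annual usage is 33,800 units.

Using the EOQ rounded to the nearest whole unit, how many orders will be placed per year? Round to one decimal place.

47.2 orders per year

EOQ = √(2DS/H) = √(2 × 33,800 × 336 / 44.3)
    = √(512,722.35) ≈ 716.05 → Q = 716
N = D/Q = 33,800/716 ≈ 47.207 orders/yr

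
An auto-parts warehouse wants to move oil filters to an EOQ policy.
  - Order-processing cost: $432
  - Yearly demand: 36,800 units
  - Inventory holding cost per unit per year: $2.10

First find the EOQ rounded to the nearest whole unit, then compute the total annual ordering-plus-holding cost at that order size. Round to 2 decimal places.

EOQ = √(2DS/H) = √(2 × 36,800 × 432 / 2.1)
    = √(15,140,571.43) ≈ 3,891.09 → Q = 3,891 units
Ordering: D/Q × S = 36,800/3,891 × $432 = $4,085.74
Holding:  Q/2 × H = 3,891/2 × $2.1 = $4,085.55
Total = $4,085.74 + $4,085.55 = $8,171.29

$8,171.29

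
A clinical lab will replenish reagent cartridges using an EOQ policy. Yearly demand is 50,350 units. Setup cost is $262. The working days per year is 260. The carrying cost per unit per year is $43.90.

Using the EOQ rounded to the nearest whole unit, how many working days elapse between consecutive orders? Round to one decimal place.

EOQ = √(2DS/H) = √(2 × 50,350 × 262 / 43.9)
    = √(600,988.61) ≈ 775.23 → Q = 775 units
Days between orders = 260 / (D/Q) = 260 / 64.968 ≈ 4.002

4.0 days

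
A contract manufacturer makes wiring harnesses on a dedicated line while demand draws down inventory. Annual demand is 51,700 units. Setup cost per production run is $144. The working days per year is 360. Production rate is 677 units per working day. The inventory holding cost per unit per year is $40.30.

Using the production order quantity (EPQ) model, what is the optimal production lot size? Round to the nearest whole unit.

d = 51,700/360 = 143.6111 units/day;  effective holding cost H(1 − d/p) = 40.3·(1 − 143.6111/677) = 31.75121
Q* = √(2DS / H_eff) = √(2·51,700·144 / 31.75121) ≈ 684.80

685 units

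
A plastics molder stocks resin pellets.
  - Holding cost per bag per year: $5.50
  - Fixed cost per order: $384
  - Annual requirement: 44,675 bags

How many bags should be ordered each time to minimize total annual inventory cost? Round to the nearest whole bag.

2,498 bags

2DS/H = 2·44,675·384/5.5 = 6,238,254.55
EOQ = √6,238,254.55 ≈ 2,497.65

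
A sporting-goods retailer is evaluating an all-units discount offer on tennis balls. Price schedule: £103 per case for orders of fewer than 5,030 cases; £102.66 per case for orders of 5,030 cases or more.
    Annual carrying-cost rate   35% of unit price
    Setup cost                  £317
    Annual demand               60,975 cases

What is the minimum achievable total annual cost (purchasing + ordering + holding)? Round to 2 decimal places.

£6,317,756.30

H₁ = 35%×£103 = £36.0500;  H₂ = 35%×£102.66 = £35.9310
EOQ₁ = √(2×60,975×317/36.0500) = 1,035.54  (< 5,030, feasible at tier 1)
EOQ₂ = √(2×60,975×317/35.9310) = 1,037.26  (< 5,030 → use Q = 5,030 at tier-2 price)
TC(tier 1 (EOQ₁), Q≈1,035.5) = £6,317,756.30
TC(tier 2, Q≈5,030.0) = £6,353,902.72
Minimum at tier 1 (EOQ₁): £6,317,756.30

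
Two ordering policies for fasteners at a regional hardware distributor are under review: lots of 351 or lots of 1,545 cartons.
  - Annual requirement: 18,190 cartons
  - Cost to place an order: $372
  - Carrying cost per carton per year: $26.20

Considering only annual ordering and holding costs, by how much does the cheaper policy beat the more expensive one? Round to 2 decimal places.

TC(Q) = (D/Q)S + (Q/2)H
TC(351) = (18,190/351)×372 + (351/2)×26.2 = $23,876.39
TC(1,545) = (18,190/1,545)×372 + (1,545/2)×26.2 = $24,619.23
Lots of 351 are cheaper by $742.84.

$742.84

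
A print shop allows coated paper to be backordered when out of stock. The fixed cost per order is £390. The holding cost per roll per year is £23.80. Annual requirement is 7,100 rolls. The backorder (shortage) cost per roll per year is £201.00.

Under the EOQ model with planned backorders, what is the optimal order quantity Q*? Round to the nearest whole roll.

510 rolls

Basic EOQ = √(2·7,100·390/23.8) = 482.379
Backorder adjustment √((H+b)/b) = √((23.8+201)/201) = 1.0575
Q* = 482.379 × 1.0575 ≈ 510.14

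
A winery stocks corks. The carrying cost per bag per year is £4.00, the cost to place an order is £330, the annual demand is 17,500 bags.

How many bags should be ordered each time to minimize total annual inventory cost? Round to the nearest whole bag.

Optimal lot size Q* = (2 × 17,500 × £330 / £4)^½ ≈ 1,699.26

1,699 bags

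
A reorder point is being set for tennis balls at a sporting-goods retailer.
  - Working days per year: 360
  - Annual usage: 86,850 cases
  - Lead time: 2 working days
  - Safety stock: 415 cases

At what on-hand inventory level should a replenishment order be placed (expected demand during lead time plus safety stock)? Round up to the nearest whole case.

Daily demand d = 86,850 / 360 = 241.250 cases/day
Demand during lead time = 241.250 × 2 = 482.50
Reorder point = 482.50 + 415 = 897.50 → round up

898 cases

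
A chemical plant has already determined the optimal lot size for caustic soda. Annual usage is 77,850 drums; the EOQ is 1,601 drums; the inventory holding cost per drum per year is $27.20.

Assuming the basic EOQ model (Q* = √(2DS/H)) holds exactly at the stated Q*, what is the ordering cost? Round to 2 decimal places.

Since Q* = (2DS/H)^½, squaring gives Q*²·H = 2DS.
S = Q²H / (2D) = 1,601² × 27.2 / (2 × 77,850) = 447.7782

$447.78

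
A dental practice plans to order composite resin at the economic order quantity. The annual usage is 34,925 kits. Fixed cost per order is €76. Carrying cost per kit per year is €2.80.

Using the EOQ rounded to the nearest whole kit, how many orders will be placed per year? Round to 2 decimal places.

25.36 orders per year

Optimal lot size Q* = (2 × 34,925 × €76 / €2.8)^½ ≈ 1,376.93 → Q = 1,377
Orders per year = D/Q = 34,925 / 1,377 = 25.363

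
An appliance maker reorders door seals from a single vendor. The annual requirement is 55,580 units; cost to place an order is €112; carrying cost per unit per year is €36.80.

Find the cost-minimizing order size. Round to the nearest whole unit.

Q* = √(2·D·S / H) = √(2·55,580·112 / 36.8) = √338,313.0 ≈ 581.65

582 units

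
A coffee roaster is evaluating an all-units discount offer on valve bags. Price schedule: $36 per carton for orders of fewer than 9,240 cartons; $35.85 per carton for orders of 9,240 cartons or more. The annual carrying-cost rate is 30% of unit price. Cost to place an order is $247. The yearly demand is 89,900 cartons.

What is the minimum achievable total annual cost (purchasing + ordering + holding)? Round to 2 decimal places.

$3,258,300.56

H₁ = 30%×$36 = $10.8000;  H₂ = 30%×$35.85 = $10.7550
EOQ₁ = √(2×89,900×247/10.8000) = 2,027.83  (< 9,240, feasible at tier 1)
EOQ₂ = √(2×89,900×247/10.7550) = 2,032.07  (< 9,240 → use Q = 9,240 at tier-2 price)
TC(tier 1 (EOQ₁), Q≈2,027.8) = $3,258,300.56
TC(tier 2, Q≈9,240.0) = $3,275,006.27
Minimum at tier 1 (EOQ₁): $3,258,300.56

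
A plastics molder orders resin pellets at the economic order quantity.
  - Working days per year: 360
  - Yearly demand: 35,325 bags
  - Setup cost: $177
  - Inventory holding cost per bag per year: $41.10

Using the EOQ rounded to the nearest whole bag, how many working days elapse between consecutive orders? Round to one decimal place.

5.6 days

2DS/H = 2·35,325·177/41.1 = 304,259.12
EOQ = √304,259.12 ≈ 551.60 → Q = 552 bags
Cycle time = (working days × Q)/D = (360 × 552) / 35,325 = 5.625 days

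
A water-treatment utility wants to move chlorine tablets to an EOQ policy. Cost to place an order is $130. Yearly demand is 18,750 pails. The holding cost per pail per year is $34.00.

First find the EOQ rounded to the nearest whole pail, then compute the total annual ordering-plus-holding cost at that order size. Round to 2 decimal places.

EOQ = √(2DS/H) = √(2 × 18,750 × 130 / 34)
    = √(143,382.35) ≈ 378.66 → Q = 379 pails
Ordering: D/Q × S = 18,750/379 × $130 = $6,431.40
Holding:  Q/2 × H = 379/2 × $34 = $6,443.00
Total = $6,431.40 + $6,443.00 = $12,874.40

$12,874.40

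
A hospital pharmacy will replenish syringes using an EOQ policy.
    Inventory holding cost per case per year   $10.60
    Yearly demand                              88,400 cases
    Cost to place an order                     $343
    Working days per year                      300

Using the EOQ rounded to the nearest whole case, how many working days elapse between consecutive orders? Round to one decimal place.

2DS/H = 2·88,400·343/10.6 = 5,720,981.13
EOQ = √5,720,981.13 ≈ 2,391.86 → Q = 2,392 cases
Days between orders = 300 / (D/Q) = 300 / 36.957 ≈ 8.118

8.1 days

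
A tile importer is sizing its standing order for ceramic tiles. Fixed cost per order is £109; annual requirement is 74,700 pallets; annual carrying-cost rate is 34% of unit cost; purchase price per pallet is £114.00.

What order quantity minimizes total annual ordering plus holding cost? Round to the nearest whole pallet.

648 pallets

Carrying cost H = £114 × 34% = £38.7600/pallet/yr
2DS/H = 2·74,700·109/38.76 = 420,139.32
EOQ = √420,139.32 ≈ 648.18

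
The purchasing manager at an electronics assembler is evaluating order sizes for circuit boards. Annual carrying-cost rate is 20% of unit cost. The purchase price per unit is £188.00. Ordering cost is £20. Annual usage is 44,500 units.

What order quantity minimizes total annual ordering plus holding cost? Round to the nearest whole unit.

Carrying cost H = £188 × 20% = £37.6000/unit/yr
2DS/H = 2·44,500·20/37.6 = 47,340.43
EOQ = √47,340.43 ≈ 217.58

218 units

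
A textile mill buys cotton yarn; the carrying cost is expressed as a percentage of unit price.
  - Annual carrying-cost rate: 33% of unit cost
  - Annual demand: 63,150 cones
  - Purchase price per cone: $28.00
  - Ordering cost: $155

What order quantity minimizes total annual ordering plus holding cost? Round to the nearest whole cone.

Carrying cost H = $28 × 33% = $9.2400/cone/yr
Q* = √(2·D·S / H) = √(2·63,150·155 / 9.24) = √2,118,668.8 ≈ 1,455.56

1,456 cones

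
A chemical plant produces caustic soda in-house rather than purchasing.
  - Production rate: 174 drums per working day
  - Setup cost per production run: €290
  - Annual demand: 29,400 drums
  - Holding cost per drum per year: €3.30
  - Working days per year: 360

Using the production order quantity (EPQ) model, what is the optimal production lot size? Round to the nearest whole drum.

d = 29,400/360 = 81.6667 drums/day;  effective holding cost H(1 − d/p) = 3.3·(1 − 81.6667/174) = 1.75115
Q* = √(2DS / H_eff) = √(2·29,400·290 / 1.75115) ≈ 3,120.51

3,121 drums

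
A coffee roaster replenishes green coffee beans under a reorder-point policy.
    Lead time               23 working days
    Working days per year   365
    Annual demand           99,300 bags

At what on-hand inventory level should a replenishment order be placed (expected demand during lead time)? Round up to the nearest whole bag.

6,258 bags

Daily demand d = 99,300 / 365 = 272.055 bags/day
Demand during lead time = 272.055 × 23 = 6,257.26
Reorder point = 6,257.26 → round up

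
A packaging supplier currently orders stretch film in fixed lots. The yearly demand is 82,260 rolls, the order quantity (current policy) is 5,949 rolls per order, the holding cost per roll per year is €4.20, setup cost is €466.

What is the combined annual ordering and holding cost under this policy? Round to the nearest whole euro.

€18,937

Orders/yr = 82,260/5,949 = 13.828; ordering cost = 13.828 × €466 = €6,443.63
Average inventory = 5,949/2 = 2974.5; holding cost = 2974.5 × €4.2 = €12,492.90
Total = €6,443.63 + €12,492.90 = €18,936.53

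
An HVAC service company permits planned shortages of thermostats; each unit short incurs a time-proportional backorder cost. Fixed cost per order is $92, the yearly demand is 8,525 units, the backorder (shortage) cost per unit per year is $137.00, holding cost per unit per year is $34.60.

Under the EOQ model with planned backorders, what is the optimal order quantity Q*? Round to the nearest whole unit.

Q* = √(2DS/H) · √((H + b)/b)
   = √(2 × 8,525 × 92 / 34.6) · √((34.6 + 137) / 137)
   = 212.921 × 1.1192 ≈ 238.30

238 units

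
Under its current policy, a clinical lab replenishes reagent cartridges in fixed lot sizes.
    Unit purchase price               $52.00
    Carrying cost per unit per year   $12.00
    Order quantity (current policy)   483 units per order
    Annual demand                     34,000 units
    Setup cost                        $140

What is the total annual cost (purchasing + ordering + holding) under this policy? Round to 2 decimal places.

$1,780,753.07

Annual ordering cost = (D/Q)·S = (34,000/483) × 140 = $9,855.07
Annual holding cost  = (Q/2)·H = (483/2) × 12 = $2,898.00
Purchase cost = D·C = 34,000 × 52 = $1,768,000.00
Total = $9,855.07 + $2,898.00 + $1,768,000.00 = $1,780,753.07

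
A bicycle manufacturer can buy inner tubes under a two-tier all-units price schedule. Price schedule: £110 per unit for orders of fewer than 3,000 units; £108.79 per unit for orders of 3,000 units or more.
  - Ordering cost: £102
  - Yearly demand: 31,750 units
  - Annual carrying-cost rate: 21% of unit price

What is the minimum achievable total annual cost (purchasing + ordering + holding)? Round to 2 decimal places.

£3,489,430.85

H₁ = 21%×£110 = £23.1000;  H₂ = 21%×£108.79 = £22.8459
EOQ₁ = √(2×31,750×102/23.1000) = 529.52  (< 3,000, feasible at tier 1)
EOQ₂ = √(2×31,750×102/22.8459) = 532.45  (< 3,000 → use Q = 3,000 at tier-2 price)
TC(tier 1 (EOQ₁), Q≈529.5) = £3,504,731.87
TC(tier 2, Q≈3,000.0) = £3,489,430.85
Minimum at tier 2: £3,489,430.85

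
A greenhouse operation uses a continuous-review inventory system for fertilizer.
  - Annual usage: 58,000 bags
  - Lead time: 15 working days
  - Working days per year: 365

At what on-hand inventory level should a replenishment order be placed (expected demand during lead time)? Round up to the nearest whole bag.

Daily demand d = 58,000 / 365 = 158.904 bags/day
Demand during lead time = 158.904 × 15 = 2,383.56
Reorder point = 2,383.56 → round up

2,384 bags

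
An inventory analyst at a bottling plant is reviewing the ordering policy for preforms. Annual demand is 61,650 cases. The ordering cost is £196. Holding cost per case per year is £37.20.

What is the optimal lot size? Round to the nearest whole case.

Q* = √(2·D·S / H) = √(2·61,650·196 / 37.2) = √649,645.2 ≈ 806.01

806 cases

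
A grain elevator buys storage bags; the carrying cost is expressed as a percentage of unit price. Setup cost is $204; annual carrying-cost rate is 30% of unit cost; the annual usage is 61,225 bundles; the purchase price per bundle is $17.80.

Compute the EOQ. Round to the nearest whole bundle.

Carrying cost H = $17.8 × 30% = $5.3400/bundle/yr
EOQ = √(2DS/H) = √(2 × 61,225 × 204 / 5.34)
    = √(4,677,865.17) ≈ 2,162.84

2,163 bundles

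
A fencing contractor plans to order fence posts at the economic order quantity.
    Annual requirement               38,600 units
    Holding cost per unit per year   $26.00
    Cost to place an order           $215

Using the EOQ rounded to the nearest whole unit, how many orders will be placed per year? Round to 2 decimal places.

48.31 orders per year

Optimal lot size Q* = (2 × 38,600 × $215 / $26)^½ ≈ 798.99 → Q = 799
Orders per year = D/Q = 38,600 / 799 = 48.310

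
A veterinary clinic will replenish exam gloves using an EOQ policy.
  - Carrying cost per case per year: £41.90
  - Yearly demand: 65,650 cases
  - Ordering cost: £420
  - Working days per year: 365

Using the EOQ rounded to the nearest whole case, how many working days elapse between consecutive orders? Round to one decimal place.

6.4 days

Optimal lot size Q* = (2 × 65,650 × £420 / £41.9)^½ ≈ 1,147.23 → Q = 1,147 cases
Days between orders = 365 / (D/Q) = 365 / 57.236 ≈ 6.377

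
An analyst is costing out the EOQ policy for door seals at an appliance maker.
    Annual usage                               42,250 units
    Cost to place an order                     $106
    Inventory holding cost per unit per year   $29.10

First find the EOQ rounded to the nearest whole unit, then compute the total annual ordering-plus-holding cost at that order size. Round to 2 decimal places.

EOQ = √(2DS/H) = √(2 × 42,250 × 106 / 29.1)
    = √(307,800.69) ≈ 554.80 → Q = 555 units
Orders/yr = 42,250/555 = 76.126; ordering cost = 76.126 × $106 = $8,069.37
Average inventory = 555/2 = 277.5; holding cost = 277.5 × $29.1 = $8,075.25
Total = $8,069.37 + $8,075.25 = $16,144.62

$16,144.62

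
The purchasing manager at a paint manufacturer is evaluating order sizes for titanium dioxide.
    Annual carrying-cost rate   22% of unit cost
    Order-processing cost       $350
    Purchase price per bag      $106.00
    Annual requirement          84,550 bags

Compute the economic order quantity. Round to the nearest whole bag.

1,593 bags

H = i·C = 0.22 × $106 = $23.3200 per bag-year
Optimal lot size Q* = (2 × 84,550 × $350 / $23.32)^½ ≈ 1,593.09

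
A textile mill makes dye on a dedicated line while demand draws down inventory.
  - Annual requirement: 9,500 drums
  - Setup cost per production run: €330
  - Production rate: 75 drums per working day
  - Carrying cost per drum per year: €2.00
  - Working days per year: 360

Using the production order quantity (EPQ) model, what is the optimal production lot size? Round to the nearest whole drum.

2,199 drums

Daily demand d = 9,500/360 = 26.389; p = 75; 1 − d/p = 0.64815
EPQ = √(2DS / (H(1 − d/p)))
    = √(2 × 9,500 × 330 / (2 × 0.64815)) ≈ 2,199.29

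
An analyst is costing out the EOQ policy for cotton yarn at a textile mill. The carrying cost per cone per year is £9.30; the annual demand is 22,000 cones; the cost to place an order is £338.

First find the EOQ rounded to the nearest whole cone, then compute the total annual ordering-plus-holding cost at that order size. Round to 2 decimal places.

£11,760.51

Optimal lot size Q* = (2 × 22,000 × £338 / £9.3)^½ ≈ 1,264.57 → Q = 1,265 cones
Orders/yr = 22,000/1,265 = 17.391; ordering cost = 17.391 × £338 = £5,878.26
Average inventory = 1,265/2 = 632.5; holding cost = 632.5 × £9.3 = £5,882.25
Total = £5,878.26 + £5,882.25 = £11,760.51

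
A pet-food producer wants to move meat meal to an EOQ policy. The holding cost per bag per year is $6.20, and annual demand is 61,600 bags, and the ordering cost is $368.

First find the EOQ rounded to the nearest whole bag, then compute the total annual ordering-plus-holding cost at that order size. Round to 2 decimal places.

$16,765.83

Optimal lot size Q* = (2 × 61,600 × $368 / $6.2)^½ ≈ 2,704.17 → Q = 2,704 bags
Orders/yr = 61,600/2,704 = 22.781; ordering cost = 22.781 × $368 = $8,383.43
Average inventory = 2,704/2 = 1352; holding cost = 1352 × $6.2 = $8,382.40
Total = $8,383.43 + $8,382.40 = $16,765.83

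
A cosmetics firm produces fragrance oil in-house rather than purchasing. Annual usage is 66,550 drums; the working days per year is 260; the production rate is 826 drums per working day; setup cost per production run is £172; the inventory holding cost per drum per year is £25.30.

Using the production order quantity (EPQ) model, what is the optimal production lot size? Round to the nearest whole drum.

1,145 drums

Daily demand d = 66,550/260 = 255.962; p = 826; 1 − d/p = 0.69012
EPQ = √(2DS / (H(1 − d/p)))
    = √(2 × 66,550 × 172 / (25.3 × 0.69012)) ≈ 1,145.07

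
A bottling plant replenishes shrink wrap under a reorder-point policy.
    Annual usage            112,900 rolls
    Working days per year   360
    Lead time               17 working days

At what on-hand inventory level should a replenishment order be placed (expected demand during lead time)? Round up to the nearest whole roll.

Daily demand d = 112,900 / 360 = 313.611 rolls/day
Demand during lead time = 313.611 × 17 = 5,331.39
Reorder point = 5,331.39 → round up

5,332 rolls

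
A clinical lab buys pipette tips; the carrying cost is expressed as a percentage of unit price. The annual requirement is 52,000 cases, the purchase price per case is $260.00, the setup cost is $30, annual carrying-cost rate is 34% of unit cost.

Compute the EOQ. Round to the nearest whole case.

188 cases

Carrying cost H = $260 × 34% = $88.4000/case/yr
EOQ = √(2DS/H) = √(2 × 52,000 × 30 / 88.4)
    = √(35,294.12) ≈ 187.87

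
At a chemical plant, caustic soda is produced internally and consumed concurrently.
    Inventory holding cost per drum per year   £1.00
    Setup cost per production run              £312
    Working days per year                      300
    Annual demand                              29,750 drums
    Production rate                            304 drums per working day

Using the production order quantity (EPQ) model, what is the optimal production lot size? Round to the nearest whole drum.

Daily demand d = 29,750/300 = 99.167; p = 304; 1 − d/p = 0.67379
EPQ = √(2DS / (H(1 − d/p)))
    = √(2 × 29,750 × 312 / (1 × 0.67379)) ≈ 5,248.95

5,249 drums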